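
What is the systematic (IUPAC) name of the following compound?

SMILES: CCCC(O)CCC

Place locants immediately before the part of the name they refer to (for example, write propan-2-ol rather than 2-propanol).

The longest carbon chain that includes the –OH group has 7 carbons, so the parent hydride is heptane.
An alcohol (–OH) is the principal characteristic group, giving the suffix -ol.
The molecule is symmetric, so either numbering direction gives the same locants.
With this numbering: the hydroxyl at C-4.
Putting it together: heptan-4-ol.

heptan-4-ol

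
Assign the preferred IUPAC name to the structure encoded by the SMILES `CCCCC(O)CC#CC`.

non-2-yn-5-ol

The longest chain bearing the –OH group and the multiple bond is 9 carbons long (nonane).
The highest-priority functional group is an alcohol (–OH), so the name ends in -ol.
The chain contains a C≡C triple bond, so the unsaturation ending is -yne.
The numbering direction is chosen so that numbering from this end puts the triple bond at C-2 rather than C-7.
That gives the hydroxyl at C-5; the triple bond between C-2 and C-3.
Putting it together: non-2-yn-5-ol.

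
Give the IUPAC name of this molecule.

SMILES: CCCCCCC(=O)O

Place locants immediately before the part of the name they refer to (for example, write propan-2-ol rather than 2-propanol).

heptanoic acid

The longest carbon chain that includes the –COOH group has 7 carbons, so the parent hydride is heptane.
The principal characteristic group is a carboxylic acid (terminal –COOH), named with the suffix -oic acid.
The numbering direction is chosen so that the carboxylic acid carbon is C-1 by definition.
Putting it together: heptanoic acid.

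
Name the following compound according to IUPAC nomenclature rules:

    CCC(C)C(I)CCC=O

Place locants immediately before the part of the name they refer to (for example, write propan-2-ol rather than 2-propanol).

The longest carbon chain that includes the –CHO group has 7 carbons, so the parent hydride is heptane.
The highest-priority functional group is an aldehyde (terminal –CHO), so the name ends in -al.
Choose the numbering such that the aldehyde carbon is C-1 by definition.
That gives an iodo group at C-4; a methyl group at C-5.
Substituent prefixes are cited in alphabetical order (multiplying prefixes like di-/tri- are ignored for ordering).
Assembling the pieces gives 4-iodo-5-methylheptanal.

4-iodo-5-methylheptanal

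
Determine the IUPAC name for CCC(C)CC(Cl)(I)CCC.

The longest carbon chain is 8 atoms: the parent is octane.
The numbering direction is chosen so that the substituent locant set {3,5,5} is lower than {4,4,6} at the first point of difference.
This places a chloro group at C-5; an iodo group at C-5; a methyl group at C-3.
The substituents are ordered alphabetically, ignoring any di-/tri- multipliers.
Putting it together: 5-chloro-5-iodo-3-methyloctane.

5-chloro-5-iodo-3-methyloctane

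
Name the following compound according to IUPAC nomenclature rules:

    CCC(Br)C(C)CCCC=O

6-bromo-5-methyloctanal

Counting along the main chain through the –CHO group gives 8 carbons: the parent is octane.
The highest-priority functional group is an aldehyde (terminal –CHO), so the name ends in -al.
Number the chain so that the aldehyde carbon is C-1 by definition.
With this numbering: a bromo group at C-6; a methyl group at C-5.
The substituents are ordered alphabetically, ignoring any di-/tri- multipliers.
The name is 6-bromo-5-methyloctanal.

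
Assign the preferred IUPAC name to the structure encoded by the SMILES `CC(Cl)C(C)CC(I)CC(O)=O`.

6-chloro-3-iodo-5-methylheptanoic acid

The longest carbon chain that includes the –COOH group has 7 carbons, so the parent hydride is heptane.
The highest-priority functional group is a carboxylic acid (terminal –COOH), so the name ends in -oic acid.
The numbering direction is chosen so that the carboxylic acid carbon is C-1 by definition.
That gives a chloro group at C-6; an iodo group at C-3; a methyl group at C-5.
The substituents are ordered alphabetically, ignoring any di-/tri- multipliers.
The name is 6-chloro-3-iodo-5-methylheptanoic acid.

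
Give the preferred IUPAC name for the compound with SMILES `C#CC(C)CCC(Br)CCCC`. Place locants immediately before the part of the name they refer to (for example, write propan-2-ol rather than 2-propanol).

Counting along the main chain through the multiple bond gives 10 carbons: the parent is decane.
There is one C≡C triple bond, indicated by the ending -yne.
The numbering direction is chosen so that numbering from this end puts the triple bond at C-1 rather than C-9.
This places the triple bond between C-1 and C-2; a bromo group at C-6; a methyl group at C-3.
The substituents are ordered alphabetically, ignoring any di-/tri- multipliers.
Putting it together: 6-bromo-3-methyldec-1-yne.

6-bromo-3-methyldec-1-yne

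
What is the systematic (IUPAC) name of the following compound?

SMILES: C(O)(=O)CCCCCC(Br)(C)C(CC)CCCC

7-bromo-8-ethyl-7-methyldodecanoic acid

The longest carbon chain that includes the –COOH group has 12 carbons, so the parent hydride is dodecane.
A carboxylic acid (terminal –COOH) is the principal characteristic group, giving the suffix -oic acid.
Number the chain so that the carboxylic acid carbon is C-1 by definition.
This places a bromo group at C-7; an ethyl group at C-8; a methyl group at C-7.
The substituents are ordered alphabetically, ignoring any di-/tri- multipliers.
Assembling the pieces gives 7-bromo-8-ethyl-7-methyldodecanoic acid.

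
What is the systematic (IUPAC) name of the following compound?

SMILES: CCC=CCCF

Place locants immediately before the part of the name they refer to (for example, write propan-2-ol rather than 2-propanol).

1-fluorohex-3-ene

The longest carbon chain that includes the multiple bond has 6 carbons, so the parent hydride is hexane.
The chain contains a C=C double bond, so the unsaturation ending is -ene.
Number the chain so that the substituent locant set {1} is lower than {6} at the first point of difference.
With this numbering: the double bond between C-3 and C-4; a fluoro group at C-1.
Putting it together: 1-fluorohex-3-ene.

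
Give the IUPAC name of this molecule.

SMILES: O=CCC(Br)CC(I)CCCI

The longest carbon chain that includes the –CHO group has 8 carbons, so the parent hydride is octane.
The highest-priority functional group is an aldehyde (terminal –CHO), so the name ends in -al.
Choose the numbering such that the aldehyde carbon is C-1 by definition.
This places a bromo group at C-3; iodo groups at C-5 and C-8.
Substituent prefixes are cited in alphabetical order (multiplying prefixes like di-/tri- are ignored for ordering).
Assembling the pieces gives 3-bromo-5,8-diiodooctanal.

3-bromo-5,8-diiodooctanal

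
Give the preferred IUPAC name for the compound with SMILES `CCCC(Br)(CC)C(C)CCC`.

The longest carbon chain is 8 atoms: the parent is octane.
Choose the numbering such that the substituent locant set {4,4,5} is lower than {4,5,5} at the first point of difference.
With this numbering: a bromo group at C-4; an ethyl group at C-4; a methyl group at C-5.
Substituent prefixes are cited in alphabetical order (multiplying prefixes like di-/tri- are ignored for ordering).
The name is 4-bromo-4-ethyl-5-methyloctane.

4-bromo-4-ethyl-5-methyloctane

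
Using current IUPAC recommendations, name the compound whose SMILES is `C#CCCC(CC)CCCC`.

Counting along the main chain through the multiple bond gives 9 carbons: the parent is nonane.
The chain contains a C≡C triple bond, so the unsaturation ending is -yne.
Choose the numbering such that numbering from this end puts the triple bond at C-1 rather than C-8.
With this numbering: the triple bond between C-1 and C-2; an ethyl group at C-5.
Assembling the pieces gives 5-ethylnon-1-yne.

5-ethylnon-1-yne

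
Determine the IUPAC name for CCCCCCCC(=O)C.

nonan-2-one

The longest carbon chain that includes the carbonyl has 9 carbons, so the parent hydride is nonane.
A ketone (C=O on an internal carbon) is the principal characteristic group, giving the suffix -one.
The numbering direction is chosen so that numbering from this end puts the carbonyl group at C-2 rather than C-8.
With this numbering: the carbonyl at C-2.
Putting it together: nonan-2-one.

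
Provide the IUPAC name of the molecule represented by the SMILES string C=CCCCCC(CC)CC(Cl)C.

9-chloro-7-ethyldec-1-ene

Counting along the main chain through the multiple bond gives 10 carbons: the parent is decane.
The chain contains a C=C double bond, so the unsaturation ending is -ene.
Choose the numbering such that numbering from this end puts the double bond at C-1 rather than C-9.
That gives the double bond between C-1 and C-2; a chloro group at C-9; an ethyl group at C-7.
Prefixes are listed alphabetically: chloro, ethyl.
Putting it together: 9-chloro-7-ethyldec-1-ene.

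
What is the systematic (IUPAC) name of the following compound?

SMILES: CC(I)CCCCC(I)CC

2,7-diiodononane

The longest carbon chain is 9 atoms: the parent is nonane.
Number the chain so that the substituent locant set {2,7} is lower than {3,8} at the first point of difference.
This places iodo groups at C-2 and C-7.
The name is 2,7-diiodononane.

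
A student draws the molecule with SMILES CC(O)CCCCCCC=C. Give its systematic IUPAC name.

The longest chain bearing the –OH group and the multiple bond is 10 carbons long (decane).
The highest-priority functional group is an alcohol (–OH), so the name ends in -ol.
A C=C double bond in the chain gives the infix -ene-.
Choose the numbering such that numbering from this end puts the hydroxyl group at C-2 rather than C-9.
This places the hydroxyl at C-2; the double bond between C-9 and C-10.
Putting it together: dec-9-en-2-ol.

dec-9-en-2-ol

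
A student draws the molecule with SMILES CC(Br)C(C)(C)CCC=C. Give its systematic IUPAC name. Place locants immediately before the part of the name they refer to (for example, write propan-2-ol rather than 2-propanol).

The longest carbon chain that includes the multiple bond has 7 carbons, so the parent hydride is heptane.
There is one C=C double bond, indicated by the ending -ene.
Number the chain so that numbering from this end puts the double bond at C-1 rather than C-6.
This places the double bond between C-1 and C-2; a bromo group at C-6; two methyl groups at C-5.
Substituent prefixes are cited in alphabetical order (multiplying prefixes like di-/tri- are ignored for ordering).
Putting it together: 6-bromo-5,5-dimethylhept-1-ene.

6-bromo-5,5-dimethylhept-1-ene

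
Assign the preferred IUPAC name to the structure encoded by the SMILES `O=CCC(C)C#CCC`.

Counting along the main chain through the –CHO group and the multiple bond gives 7 carbons: the parent is heptane.
The highest-priority functional group is an aldehyde (terminal –CHO), so the name ends in -al.
A C≡C triple bond in the chain gives the infix -yne-.
Number the chain so that the aldehyde carbon is C-1 by definition.
With this numbering: the triple bond between C-4 and C-5; a methyl group at C-3.
Putting it together: 3-methylhept-4-ynal.

3-methylhept-4-ynal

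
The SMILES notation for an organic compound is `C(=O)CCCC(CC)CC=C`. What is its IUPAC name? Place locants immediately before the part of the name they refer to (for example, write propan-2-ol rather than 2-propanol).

5-ethyloct-7-enal

Counting along the main chain through the –CHO group and the multiple bond gives 8 carbons: the parent is octane.
The principal characteristic group is an aldehyde (terminal –CHO), named with the suffix -al.
There is one C=C double bond, indicated by the ending -ene.
The numbering direction is chosen so that the aldehyde carbon is C-1 by definition.
That gives the double bond between C-7 and C-8; an ethyl group at C-5.
Assembling the pieces gives 5-ethyloct-7-enal.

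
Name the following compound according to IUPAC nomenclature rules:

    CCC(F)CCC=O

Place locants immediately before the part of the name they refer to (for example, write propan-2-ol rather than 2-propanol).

Counting along the main chain through the –CHO group gives 6 carbons: the parent is hexane.
An aldehyde (terminal –CHO) is the principal characteristic group, giving the suffix -al.
The numbering direction is chosen so that the aldehyde carbon is C-1 by definition.
That gives a fluoro group at C-4.
The name is 4-fluorohexanal.

4-fluorohexanal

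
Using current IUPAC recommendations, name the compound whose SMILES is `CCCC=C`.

The longest chain bearing the multiple bond is 5 carbons long (pentane).
There is one C=C double bond, indicated by the ending -ene.
The numbering direction is chosen so that numbering from this end puts the double bond at C-1 rather than C-4.
This places the double bond between C-1 and C-2.
Assembling the pieces gives pent-1-ene.

pent-1-ene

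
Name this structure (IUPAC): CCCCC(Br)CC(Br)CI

2,4-dibromo-1-iodooctane

The longest continuous carbon chain has 8 atoms, so the parent hydride is octane.
Choose the numbering such that the substituent locant set {1,2,4} is lower than {5,7,8} at the first point of difference.
This places bromo groups at C-2 and C-4; an iodo group at C-1.
Substituent prefixes are cited in alphabetical order (multiplying prefixes like di-/tri- are ignored for ordering).
Putting it together: 2,4-dibromo-1-iodooctane.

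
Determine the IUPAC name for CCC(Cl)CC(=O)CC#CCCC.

3-chloroundec-7-yn-5-one

Counting along the main chain through the carbonyl and the multiple bond gives 11 carbons: the parent is undecane.
The principal characteristic group is a ketone (C=O on an internal carbon), named with the suffix -one.
The chain contains a C≡C triple bond, so the unsaturation ending is -yne.
Number the chain so that numbering from this end puts the carbonyl group at C-5 rather than C-7.
This places the carbonyl at C-5; the triple bond between C-7 and C-8; a chloro group at C-3.
Assembling the pieces gives 3-chloroundec-7-yn-5-one.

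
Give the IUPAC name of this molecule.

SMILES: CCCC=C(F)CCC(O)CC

Counting along the main chain through the –OH group and the multiple bond gives 10 carbons: the parent is decane.
The highest-priority functional group is an alcohol (–OH), so the name ends in -ol.
The chain contains a C=C double bond, so the unsaturation ending is -ene.
Number the chain so that numbering from this end puts the hydroxyl group at C-3 rather than C-8.
With this numbering: the hydroxyl at C-3; the double bond between C-6 and C-7; a fluoro group at C-6.
Putting it together: 6-fluorodec-6-en-3-ol.

6-fluorodec-6-en-3-ol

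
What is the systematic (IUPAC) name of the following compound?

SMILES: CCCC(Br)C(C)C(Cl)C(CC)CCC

The parent chain contains 10 carbons (decane).
The numbering direction is chosen so that the locant sets are identical either way, so the alphabetically earlier bromo substituent takes the lower locant (4 rather than 7).
With this numbering: a bromo group at C-4; a chloro group at C-6; an ethyl group at C-7; a methyl group at C-5.
The substituents are ordered alphabetically, ignoring any di-/tri- multipliers.
Assembling the pieces gives 4-bromo-6-chloro-7-ethyl-5-methyldecane.

4-bromo-6-chloro-7-ethyl-5-methyldecane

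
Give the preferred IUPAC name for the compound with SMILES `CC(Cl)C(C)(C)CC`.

2-chloro-3,3-dimethylpentane

The longest continuous carbon chain has 5 atoms, so the parent hydride is pentane.
The numbering direction is chosen so that the substituent locant set {2,3,3} is lower than {3,3,4} at the first point of difference.
This places a chloro group at C-2; two methyl groups at C-3.
The substituents are ordered alphabetically, ignoring any di-/tri- multipliers.
Assembling the pieces gives 2-chloro-3,3-dimethylpentane.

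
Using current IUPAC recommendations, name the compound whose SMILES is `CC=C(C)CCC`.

The longest chain bearing the multiple bond is 6 carbons long (hexane).
The chain contains a C=C double bond, so the unsaturation ending is -ene.
The numbering direction is chosen so that numbering from this end puts the double bond at C-2 rather than C-4.
With this numbering: the double bond between C-2 and C-3; a methyl group at C-3.
The name is 3-methylhex-2-ene.

3-methylhex-2-ene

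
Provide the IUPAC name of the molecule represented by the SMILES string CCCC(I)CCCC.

4-iodooctane

The longest continuous carbon chain has 8 atoms, so the parent hydride is octane.
The numbering direction is chosen so that the substituent locant set {4} is lower than {5} at the first point of difference.
That gives an iodo group at C-4.
The name is 4-iodooctane.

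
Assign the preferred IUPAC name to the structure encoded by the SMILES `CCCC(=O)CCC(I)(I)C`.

Counting along the main chain through the carbonyl gives 8 carbons: the parent is octane.
A ketone (C=O on an internal carbon) is the principal characteristic group, giving the suffix -one.
Choose the numbering such that numbering from this end puts the carbonyl group at C-4 rather than C-5.
That gives the carbonyl at C-4; two iodo groups at C-7.
Putting it together: 7,7-diiodooctan-4-one.

7,7-diiodooctan-4-one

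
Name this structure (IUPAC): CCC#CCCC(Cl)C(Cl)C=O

Counting along the main chain through the –CHO group and the multiple bond gives 9 carbons: the parent is nonane.
The principal characteristic group is an aldehyde (terminal –CHO), named with the suffix -al.
The chain contains a C≡C triple bond, so the unsaturation ending is -yne.
Choose the numbering such that the aldehyde carbon is C-1 by definition.
This places the triple bond between C-6 and C-7; chloro groups at C-2 and C-3.
Putting it together: 2,3-dichloronon-6-ynal.

2,3-dichloronon-6-ynal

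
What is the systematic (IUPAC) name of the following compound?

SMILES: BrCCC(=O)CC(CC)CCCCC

1-bromo-5-ethyldecan-3-one

Counting along the main chain through the carbonyl gives 10 carbons: the parent is decane.
The highest-priority functional group is a ketone (C=O on an internal carbon), so the name ends in -one.
Number the chain so that numbering from this end puts the carbonyl group at C-3 rather than C-8.
With this numbering: the carbonyl at C-3; a bromo group at C-1; an ethyl group at C-5.
Prefixes are listed alphabetically: bromo, ethyl.
Putting it together: 1-bromo-5-ethyldecan-3-one.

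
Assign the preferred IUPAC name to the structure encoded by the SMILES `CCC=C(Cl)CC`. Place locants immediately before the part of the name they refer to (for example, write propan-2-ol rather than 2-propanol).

3-chlorohex-3-ene

The longest chain bearing the multiple bond is 6 carbons long (hexane).
There is one C=C double bond, indicated by the ending -ene.
Number the chain so that the substituent locant set {3} is lower than {4} at the first point of difference.
This places the double bond between C-3 and C-4; a chloro group at C-3.
Assembling the pieces gives 3-chlorohex-3-ene.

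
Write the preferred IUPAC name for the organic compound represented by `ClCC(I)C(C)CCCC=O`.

7-chloro-6-iodo-5-methylheptanal

Counting along the main chain through the –CHO group gives 7 carbons: the parent is heptane.
The principal characteristic group is an aldehyde (terminal –CHO), named with the suffix -al.
Choose the numbering such that the aldehyde carbon is C-1 by definition.
This places a chloro group at C-7; an iodo group at C-6; a methyl group at C-5.
Substituent prefixes are cited in alphabetical order (multiplying prefixes like di-/tri- are ignored for ordering).
The name is 7-chloro-6-iodo-5-methylheptanal.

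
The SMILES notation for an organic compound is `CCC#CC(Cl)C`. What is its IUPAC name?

2-chlorohex-3-yne

Counting along the main chain through the multiple bond gives 6 carbons: the parent is hexane.
There is one C≡C triple bond, indicated by the ending -yne.
Choose the numbering such that the substituent locant set {2} is lower than {5} at the first point of difference.
That gives the triple bond between C-3 and C-4; a chloro group at C-2.
The name is 2-chlorohex-3-yne.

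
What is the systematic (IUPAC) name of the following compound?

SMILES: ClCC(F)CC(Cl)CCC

1,4-dichloro-2-fluoroheptane

The longest carbon chain is 7 atoms: the parent is heptane.
Number the chain so that the substituent locant set {1,2,4} is lower than {4,6,7} at the first point of difference.
That gives chloro groups at C-1 and C-4; a fluoro group at C-2.
Prefixes are listed alphabetically: chloro, fluoro.
Assembling the pieces gives 1,4-dichloro-2-fluoroheptane.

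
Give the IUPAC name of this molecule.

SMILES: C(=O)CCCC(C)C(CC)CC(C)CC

6-ethyl-5,8-dimethyldecanal

The longest chain bearing the –CHO group is 10 carbons long (decane).
The highest-priority functional group is an aldehyde (terminal –CHO), so the name ends in -al.
The numbering direction is chosen so that the aldehyde carbon is C-1 by definition.
With this numbering: an ethyl group at C-6; methyl groups at C-5 and C-8.
Substituent prefixes are cited in alphabetical order (multiplying prefixes like di-/tri- are ignored for ordering).
Putting it together: 6-ethyl-5,8-dimethyldecanal.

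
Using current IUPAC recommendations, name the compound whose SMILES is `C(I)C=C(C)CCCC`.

1-iodo-3-methylhept-2-ene

The longest chain bearing the multiple bond is 7 carbons long (heptane).
A C=C double bond in the chain gives the infix -ene-.
Number the chain so that numbering from this end puts the double bond at C-2 rather than C-5.
With this numbering: the double bond between C-2 and C-3; an iodo group at C-1; a methyl group at C-3.
Prefixes are listed alphabetically: iodo, methyl.
The name is 1-iodo-3-methylhept-2-ene.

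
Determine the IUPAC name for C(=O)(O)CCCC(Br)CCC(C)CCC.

5-bromo-8-methylundecanoic acid

The longest carbon chain that includes the –COOH group has 11 carbons, so the parent hydride is undecane.
The highest-priority functional group is a carboxylic acid (terminal –COOH), so the name ends in -oic acid.
Number the chain so that the carboxylic acid carbon is C-1 by definition.
This places a bromo group at C-5; a methyl group at C-8.
Prefixes are listed alphabetically: bromo, methyl.
Putting it together: 5-bromo-8-methylundecanoic acid.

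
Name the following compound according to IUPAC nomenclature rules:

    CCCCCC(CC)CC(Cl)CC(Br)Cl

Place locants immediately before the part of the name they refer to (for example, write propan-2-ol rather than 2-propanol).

1-bromo-1,3-dichloro-5-ethyldecane

The parent chain contains 10 carbons (decane).
The numbering direction is chosen so that the substituent locant set {1,1,3,5} is lower than {6,8,10,10} at the first point of difference.
With this numbering: a bromo group at C-1; chloro groups at C-1 and C-3; an ethyl group at C-5.
The substituents are ordered alphabetically, ignoring any di-/tri- multipliers.
Assembling the pieces gives 1-bromo-1,3-dichloro-5-ethyldecane.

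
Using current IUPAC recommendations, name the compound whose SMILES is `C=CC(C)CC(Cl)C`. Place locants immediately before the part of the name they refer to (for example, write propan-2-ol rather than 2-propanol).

The longest chain bearing the multiple bond is 6 carbons long (hexane).
A C=C double bond in the chain gives the infix -ene-.
The numbering direction is chosen so that numbering from this end puts the double bond at C-1 rather than C-5.
That gives the double bond between C-1 and C-2; a chloro group at C-5; a methyl group at C-3.
Prefixes are listed alphabetically: chloro, methyl.
Putting it together: 5-chloro-3-methylhex-1-ene.

5-chloro-3-methylhex-1-ene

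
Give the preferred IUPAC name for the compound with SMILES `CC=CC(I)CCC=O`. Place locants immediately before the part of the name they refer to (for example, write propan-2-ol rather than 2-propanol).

Counting along the main chain through the –CHO group and the multiple bond gives 7 carbons: the parent is heptane.
The principal characteristic group is an aldehyde (terminal –CHO), named with the suffix -al.
The chain contains a C=C double bond, so the unsaturation ending is -ene.
The numbering direction is chosen so that the aldehyde carbon is C-1 by definition.
This places the double bond between C-5 and C-6; an iodo group at C-4.
Assembling the pieces gives 4-iodohept-5-enal.

4-iodohept-5-enal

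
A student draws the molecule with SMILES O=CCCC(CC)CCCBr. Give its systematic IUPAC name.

7-bromo-4-ethylheptanal

The longest carbon chain that includes the –CHO group has 7 carbons, so the parent hydride is heptane.
The principal characteristic group is an aldehyde (terminal –CHO), named with the suffix -al.
Number the chain so that the aldehyde carbon is C-1 by definition.
This places a bromo group at C-7; an ethyl group at C-4.
The substituents are ordered alphabetically, ignoring any di-/tri- multipliers.
The name is 7-bromo-4-ethylheptanal.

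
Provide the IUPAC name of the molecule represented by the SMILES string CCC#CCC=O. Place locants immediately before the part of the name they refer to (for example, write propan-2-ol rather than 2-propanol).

Counting along the main chain through the –CHO group and the multiple bond gives 6 carbons: the parent is hexane.
An aldehyde (terminal –CHO) is the principal characteristic group, giving the suffix -al.
There is one C≡C triple bond, indicated by the ending -yne.
Choose the numbering such that the aldehyde carbon is C-1 by definition.
This places the triple bond between C-3 and C-4.
Assembling the pieces gives hex-3-ynal.

hex-3-ynal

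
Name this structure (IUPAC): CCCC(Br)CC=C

4-bromohept-1-ene

The longest carbon chain that includes the multiple bond has 7 carbons, so the parent hydride is heptane.
The chain contains a C=C double bond, so the unsaturation ending is -ene.
Choose the numbering such that numbering from this end puts the double bond at C-1 rather than C-6.
That gives the double bond between C-1 and C-2; a bromo group at C-4.
The name is 4-bromohept-1-ene.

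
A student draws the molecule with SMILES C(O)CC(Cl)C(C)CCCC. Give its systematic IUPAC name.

The longest carbon chain that includes the –OH group has 8 carbons, so the parent hydride is octane.
The highest-priority functional group is an alcohol (–OH), so the name ends in -ol.
The numbering direction is chosen so that numbering from this end puts the hydroxyl group at C-1 rather than C-8.
That gives the hydroxyl at C-1; a chloro group at C-3; a methyl group at C-4.
The substituents are ordered alphabetically, ignoring any di-/tri- multipliers.
Assembling the pieces gives 3-chloro-4-methyloctan-1-ol.

3-chloro-4-methyloctan-1-ol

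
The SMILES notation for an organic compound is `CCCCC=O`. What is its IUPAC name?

The longest carbon chain that includes the –CHO group has 5 carbons, so the parent hydride is pentane.
The principal characteristic group is an aldehyde (terminal –CHO), named with the suffix -al.
Choose the numbering such that the aldehyde carbon is C-1 by definition.
The name is pentanal.

pentanal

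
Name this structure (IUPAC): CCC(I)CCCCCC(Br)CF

The parent chain contains 10 carbons (decane).
Number the chain so that the substituent locant set {1,2,8} is lower than {3,9,10} at the first point of difference.
That gives a bromo group at C-2; a fluoro group at C-1; an iodo group at C-8.
The substituents are ordered alphabetically, ignoring any di-/tri- multipliers.
The name is 2-bromo-1-fluoro-8-iododecane.

2-bromo-1-fluoro-8-iododecane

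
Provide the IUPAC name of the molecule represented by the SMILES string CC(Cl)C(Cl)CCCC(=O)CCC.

8,9-dichlorodecan-4-one

The longest chain bearing the carbonyl is 10 carbons long (decane).
The principal characteristic group is a ketone (C=O on an internal carbon), named with the suffix -one.
Number the chain so that numbering from this end puts the carbonyl group at C-4 rather than C-7.
This places the carbonyl at C-4; chloro groups at C-8 and C-9.
Assembling the pieces gives 8,9-dichlorodecan-4-one.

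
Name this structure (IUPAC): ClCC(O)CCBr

4-bromo-1-chlorobutan-2-ol

The longest chain bearing the –OH group is 4 carbons long (butane).
The principal characteristic group is an alcohol (–OH), named with the suffix -ol.
The numbering direction is chosen so that numbering from this end puts the hydroxyl group at C-2 rather than C-3.
This places the hydroxyl at C-2; a bromo group at C-4; a chloro group at C-1.
Prefixes are listed alphabetically: bromo, chloro.
The name is 4-bromo-1-chlorobutan-2-ol.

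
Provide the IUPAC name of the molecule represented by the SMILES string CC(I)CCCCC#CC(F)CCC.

The longest carbon chain that includes the multiple bond has 12 carbons, so the parent hydride is dodecane.
There is one C≡C triple bond, indicated by the ending -yne.
The numbering direction is chosen so that numbering from this end puts the triple bond at C-5 rather than C-7.
With this numbering: the triple bond between C-5 and C-6; a fluoro group at C-4; an iodo group at C-11.
Substituent prefixes are cited in alphabetical order (multiplying prefixes like di-/tri- are ignored for ordering).
Assembling the pieces gives 4-fluoro-11-iodododec-5-yne.

4-fluoro-11-iodododec-5-yne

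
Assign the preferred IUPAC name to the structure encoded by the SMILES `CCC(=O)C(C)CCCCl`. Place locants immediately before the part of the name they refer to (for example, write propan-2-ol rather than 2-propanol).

7-chloro-4-methylheptan-3-one

The longest chain bearing the carbonyl is 7 carbons long (heptane).
The highest-priority functional group is a ketone (C=O on an internal carbon), so the name ends in -one.
Number the chain so that numbering from this end puts the carbonyl group at C-3 rather than C-5.
With this numbering: the carbonyl at C-3; a chloro group at C-7; a methyl group at C-4.
Substituent prefixes are cited in alphabetical order (multiplying prefixes like di-/tri- are ignored for ordering).
Putting it together: 7-chloro-4-methylheptan-3-one.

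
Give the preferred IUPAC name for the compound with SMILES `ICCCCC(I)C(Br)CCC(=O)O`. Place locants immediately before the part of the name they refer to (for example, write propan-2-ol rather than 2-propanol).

The longest chain bearing the –COOH group is 9 carbons long (nonane).
A carboxylic acid (terminal –COOH) is the principal characteristic group, giving the suffix -oic acid.
Number the chain so that the carboxylic acid carbon is C-1 by definition.
With this numbering: a bromo group at C-4; iodo groups at C-5 and C-9.
Substituent prefixes are cited in alphabetical order (multiplying prefixes like di-/tri- are ignored for ordering).
The name is 4-bromo-5,9-diiodononanoic acid.

4-bromo-5,9-diiodononanoic acid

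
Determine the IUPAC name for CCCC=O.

Counting along the main chain through the –CHO group gives 4 carbons: the parent is butane.
The principal characteristic group is an aldehyde (terminal –CHO), named with the suffix -al.
The numbering direction is chosen so that the aldehyde carbon is C-1 by definition.
Putting it together: butanal.

butanal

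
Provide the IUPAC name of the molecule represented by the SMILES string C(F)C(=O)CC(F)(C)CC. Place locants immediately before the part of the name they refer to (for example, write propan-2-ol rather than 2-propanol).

1,4-difluoro-4-methylhexan-2-one

Counting along the main chain through the carbonyl gives 6 carbons: the parent is hexane.
A ketone (C=O on an internal carbon) is the principal characteristic group, giving the suffix -one.
Number the chain so that numbering from this end puts the carbonyl group at C-2 rather than C-5.
This places the carbonyl at C-2; fluoro groups at C-1 and C-4; a methyl group at C-4.
Prefixes are listed alphabetically: fluoro, methyl.
Putting it together: 1,4-difluoro-4-methylhexan-2-one.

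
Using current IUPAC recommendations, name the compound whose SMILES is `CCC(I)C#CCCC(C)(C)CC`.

The longest chain bearing the multiple bond is 10 carbons long (decane).
There is one C≡C triple bond, indicated by the ending -yne.
The numbering direction is chosen so that numbering from this end puts the triple bond at C-4 rather than C-6.
With this numbering: the triple bond between C-4 and C-5; an iodo group at C-3; two methyl groups at C-8.
The substituents are ordered alphabetically, ignoring any di-/tri- multipliers.
Assembling the pieces gives 3-iodo-8,8-dimethyldec-4-yne.

3-iodo-8,8-dimethyldec-4-yne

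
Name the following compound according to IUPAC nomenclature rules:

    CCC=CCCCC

Counting along the main chain through the multiple bond gives 8 carbons: the parent is octane.
The chain contains a C=C double bond, so the unsaturation ending is -ene.
The numbering direction is chosen so that numbering from this end puts the double bond at C-3 rather than C-5.
With this numbering: the double bond between C-3 and C-4.
Putting it together: oct-3-ene.

oct-3-ene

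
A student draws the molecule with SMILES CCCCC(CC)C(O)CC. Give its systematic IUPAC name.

4-ethyloctan-3-ol

The longest chain bearing the –OH group is 8 carbons long (octane).
An alcohol (–OH) is the principal characteristic group, giving the suffix -ol.
Choose the numbering such that numbering from this end puts the hydroxyl group at C-3 rather than C-6.
With this numbering: the hydroxyl at C-3; an ethyl group at C-4.
Assembling the pieces gives 4-ethyloctan-3-ol.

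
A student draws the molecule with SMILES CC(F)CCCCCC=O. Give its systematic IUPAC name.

7-fluorooctanal

Counting along the main chain through the –CHO group gives 8 carbons: the parent is octane.
The principal characteristic group is an aldehyde (terminal –CHO), named with the suffix -al.
Number the chain so that the aldehyde carbon is C-1 by definition.
With this numbering: a fluoro group at C-7.
Assembling the pieces gives 7-fluorooctanal.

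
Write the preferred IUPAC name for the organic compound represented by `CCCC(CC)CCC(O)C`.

5-ethyloctan-2-ol

Counting along the main chain through the –OH group gives 8 carbons: the parent is octane.
The highest-priority functional group is an alcohol (–OH), so the name ends in -ol.
Choose the numbering such that numbering from this end puts the hydroxyl group at C-2 rather than C-7.
With this numbering: the hydroxyl at C-2; an ethyl group at C-5.
Assembling the pieces gives 5-ethyloctan-2-ol.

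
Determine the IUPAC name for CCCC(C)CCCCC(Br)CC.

The parent chain contains 11 carbons (undecane).
The numbering direction is chosen so that the substituent locant set {3,8} is lower than {4,9} at the first point of difference.
This places a bromo group at C-3; a methyl group at C-8.
Prefixes are listed alphabetically: bromo, methyl.
The name is 3-bromo-8-methylundecane.

3-bromo-8-methylundecane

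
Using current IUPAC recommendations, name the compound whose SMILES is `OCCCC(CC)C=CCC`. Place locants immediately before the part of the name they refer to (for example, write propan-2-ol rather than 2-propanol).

The longest chain bearing the –OH group and the multiple bond is 8 carbons long (octane).
The principal characteristic group is an alcohol (–OH), named with the suffix -ol.
The chain contains a C=C double bond, so the unsaturation ending is -ene.
The numbering direction is chosen so that numbering from this end puts the hydroxyl group at C-1 rather than C-8.
This places the hydroxyl at C-1; the double bond between C-5 and C-6; an ethyl group at C-4.
The name is 4-ethyloct-5-en-1-ol.

4-ethyloct-5-en-1-ol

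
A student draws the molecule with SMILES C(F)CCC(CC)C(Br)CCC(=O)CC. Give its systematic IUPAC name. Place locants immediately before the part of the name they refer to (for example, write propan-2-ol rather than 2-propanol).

Counting along the main chain through the carbonyl gives 10 carbons: the parent is decane.
The highest-priority functional group is a ketone (C=O on an internal carbon), so the name ends in -one.
Number the chain so that numbering from this end puts the carbonyl group at C-3 rather than C-8.
This places the carbonyl at C-3; a bromo group at C-6; an ethyl group at C-7; a fluoro group at C-10.
Substituent prefixes are cited in alphabetical order (multiplying prefixes like di-/tri- are ignored for ordering).
Assembling the pieces gives 6-bromo-7-ethyl-10-fluorodecan-3-one.

6-bromo-7-ethyl-10-fluorodecan-3-one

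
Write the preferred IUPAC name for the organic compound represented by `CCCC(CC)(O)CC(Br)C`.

2-bromo-4-ethylheptan-4-ol

The longest chain bearing the –OH group is 7 carbons long (heptane).
The highest-priority functional group is an alcohol (–OH), so the name ends in -ol.
The numbering direction is chosen so that the substituent locant set {2,4} is lower than {4,6} at the first point of difference.
This places the hydroxyl at C-4; a bromo group at C-2; an ethyl group at C-4.
Substituent prefixes are cited in alphabetical order (multiplying prefixes like di-/tri- are ignored for ordering).
Assembling the pieces gives 2-bromo-4-ethylheptan-4-ol.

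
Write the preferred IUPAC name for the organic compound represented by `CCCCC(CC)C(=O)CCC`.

5-ethylnonan-4-one

The longest carbon chain that includes the carbonyl has 9 carbons, so the parent hydride is nonane.
A ketone (C=O on an internal carbon) is the principal characteristic group, giving the suffix -one.
Number the chain so that numbering from this end puts the carbonyl group at C-4 rather than C-6.
This places the carbonyl at C-4; an ethyl group at C-5.
Assembling the pieces gives 5-ethylnonan-4-one.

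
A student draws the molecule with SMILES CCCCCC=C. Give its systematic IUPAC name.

The longest carbon chain that includes the multiple bond has 7 carbons, so the parent hydride is heptane.
The chain contains a C=C double bond, so the unsaturation ending is -ene.
Number the chain so that numbering from this end puts the double bond at C-1 rather than C-6.
With this numbering: the double bond between C-1 and C-2.
Assembling the pieces gives hept-1-ene.

hept-1-ene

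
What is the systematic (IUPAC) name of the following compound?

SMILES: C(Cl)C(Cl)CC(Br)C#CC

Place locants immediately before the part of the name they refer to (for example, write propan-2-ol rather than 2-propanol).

4-bromo-6,7-dichlorohept-2-yne

Counting along the main chain through the multiple bond gives 7 carbons: the parent is heptane.
A C≡C triple bond in the chain gives the infix -yne-.
Number the chain so that numbering from this end puts the triple bond at C-2 rather than C-5.
This places the triple bond between C-2 and C-3; a bromo group at C-4; chloro groups at C-6 and C-7.
Prefixes are listed alphabetically: bromo, chloro.
Putting it together: 4-bromo-6,7-dichlorohept-2-yne.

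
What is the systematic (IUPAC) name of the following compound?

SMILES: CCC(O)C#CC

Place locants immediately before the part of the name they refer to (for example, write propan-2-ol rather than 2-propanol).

The longest chain bearing the –OH group and the multiple bond is 6 carbons long (hexane).
An alcohol (–OH) is the principal characteristic group, giving the suffix -ol.
There is one C≡C triple bond, indicated by the ending -yne.
Number the chain so that numbering from this end puts the hydroxyl group at C-3 rather than C-4.
That gives the hydroxyl at C-3; the triple bond between C-4 and C-5.
The name is hex-4-yn-3-ol.

hex-4-yn-3-ol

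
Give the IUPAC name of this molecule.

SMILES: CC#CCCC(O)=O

The longest chain bearing the –COOH group and the multiple bond is 6 carbons long (hexane).
A carboxylic acid (terminal –COOH) is the principal characteristic group, giving the suffix -oic acid.
There is one C≡C triple bond, indicated by the ending -yne.
Number the chain so that the carboxylic acid carbon is C-1 by definition.
With this numbering: the triple bond between C-4 and C-5.
The name is hex-4-ynoic acid.

hex-4-ynoic acid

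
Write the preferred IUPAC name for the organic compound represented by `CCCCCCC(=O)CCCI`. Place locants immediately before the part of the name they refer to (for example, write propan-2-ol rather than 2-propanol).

1-iododecan-4-one

Counting along the main chain through the carbonyl gives 10 carbons: the parent is decane.
The principal characteristic group is a ketone (C=O on an internal carbon), named with the suffix -one.
Choose the numbering such that numbering from this end puts the carbonyl group at C-4 rather than C-7.
That gives the carbonyl at C-4; an iodo group at C-1.
Assembling the pieces gives 1-iododecan-4-one.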